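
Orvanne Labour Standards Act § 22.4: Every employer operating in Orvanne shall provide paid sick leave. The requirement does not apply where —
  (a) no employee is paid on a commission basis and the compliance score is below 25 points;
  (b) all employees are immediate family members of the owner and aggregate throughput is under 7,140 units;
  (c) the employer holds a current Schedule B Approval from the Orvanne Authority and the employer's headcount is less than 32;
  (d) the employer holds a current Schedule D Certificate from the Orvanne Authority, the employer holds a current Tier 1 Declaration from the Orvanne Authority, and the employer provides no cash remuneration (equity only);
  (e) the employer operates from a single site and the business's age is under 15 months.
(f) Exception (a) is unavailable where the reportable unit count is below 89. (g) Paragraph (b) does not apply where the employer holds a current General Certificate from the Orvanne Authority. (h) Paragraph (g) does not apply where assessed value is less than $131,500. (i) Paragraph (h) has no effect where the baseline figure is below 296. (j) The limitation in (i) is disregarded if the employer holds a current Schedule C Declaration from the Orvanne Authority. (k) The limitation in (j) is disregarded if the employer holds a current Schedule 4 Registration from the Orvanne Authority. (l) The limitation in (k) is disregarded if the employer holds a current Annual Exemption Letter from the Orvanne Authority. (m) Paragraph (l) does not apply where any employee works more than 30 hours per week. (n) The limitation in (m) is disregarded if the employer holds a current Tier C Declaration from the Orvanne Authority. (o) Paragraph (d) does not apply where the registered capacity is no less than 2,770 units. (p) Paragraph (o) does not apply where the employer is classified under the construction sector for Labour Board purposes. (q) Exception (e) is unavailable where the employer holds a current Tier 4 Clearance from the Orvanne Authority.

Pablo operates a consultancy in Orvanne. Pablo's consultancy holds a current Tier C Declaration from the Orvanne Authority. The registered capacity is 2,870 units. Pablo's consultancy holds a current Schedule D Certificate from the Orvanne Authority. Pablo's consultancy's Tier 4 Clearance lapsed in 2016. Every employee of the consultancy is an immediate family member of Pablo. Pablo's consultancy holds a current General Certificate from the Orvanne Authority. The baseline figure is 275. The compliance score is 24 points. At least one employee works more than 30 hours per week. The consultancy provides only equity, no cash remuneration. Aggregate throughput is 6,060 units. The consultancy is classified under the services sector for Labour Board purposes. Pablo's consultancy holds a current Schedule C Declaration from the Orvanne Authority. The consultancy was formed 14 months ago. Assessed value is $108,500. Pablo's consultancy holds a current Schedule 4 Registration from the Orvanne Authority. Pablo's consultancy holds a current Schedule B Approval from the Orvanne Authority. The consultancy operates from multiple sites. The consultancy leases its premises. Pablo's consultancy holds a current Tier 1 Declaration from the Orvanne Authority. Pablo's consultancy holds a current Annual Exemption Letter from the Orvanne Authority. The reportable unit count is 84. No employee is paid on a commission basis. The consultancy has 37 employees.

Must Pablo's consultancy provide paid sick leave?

Exception (a) is satisfied on its face — no employee is paid on commission; the compliance score is 24 points, below the 25 points limit. Turning to paragraph (f): (f) operates against (a): the reportable unit count is 84, below the 89 limit. So (a) is unavailable.
All of (b)'s requirements are met (every employee is an immediate family member; aggregate throughput is 6,060 units, under the 7,140 units limit). Under paragraphs (g)–(n): (g) would limit (b) — a current General Certificate is held — but (h) sets (g) aside: (h) applies — assessed value is $108,500, less than the $131,500 limit. (i) would limit (h) — the baseline figure is 275, below the 296 limit — but (j) sets (i) aside: (j) is triggered — a current Schedule C Declaration is held. (k) would limit (j) — a current Schedule 4 Registration is held — but (l) sets (k) aside: (l) applies — a current Annual Exemption Letter is held. (m) would limit (l) — at least one employee exceeds 30 hours/week — but (n) sets (m) aside: (n) operates against (m): a current Tier C Declaration is held. (b) remains available.
Exception (c) fails — the employer's headcount is 37, not less than 32.
All of (d)'s requirements are met (a current Schedule D Certificate is held; a current Tier 1 Declaration is held; remuneration is equity-only). But: (o) operates against (d): the registered capacity is 2,870 units, meeting the 2,770 units threshold. (p), which would lift (o), is inapplicable — the consultancy is classified under the services sector. (d) is therefore removed.
Exception (e) fails — the employer operates from multiple sites.

No — exception (b) applies; Pablo's consultancy is not required to provide paid sick leave.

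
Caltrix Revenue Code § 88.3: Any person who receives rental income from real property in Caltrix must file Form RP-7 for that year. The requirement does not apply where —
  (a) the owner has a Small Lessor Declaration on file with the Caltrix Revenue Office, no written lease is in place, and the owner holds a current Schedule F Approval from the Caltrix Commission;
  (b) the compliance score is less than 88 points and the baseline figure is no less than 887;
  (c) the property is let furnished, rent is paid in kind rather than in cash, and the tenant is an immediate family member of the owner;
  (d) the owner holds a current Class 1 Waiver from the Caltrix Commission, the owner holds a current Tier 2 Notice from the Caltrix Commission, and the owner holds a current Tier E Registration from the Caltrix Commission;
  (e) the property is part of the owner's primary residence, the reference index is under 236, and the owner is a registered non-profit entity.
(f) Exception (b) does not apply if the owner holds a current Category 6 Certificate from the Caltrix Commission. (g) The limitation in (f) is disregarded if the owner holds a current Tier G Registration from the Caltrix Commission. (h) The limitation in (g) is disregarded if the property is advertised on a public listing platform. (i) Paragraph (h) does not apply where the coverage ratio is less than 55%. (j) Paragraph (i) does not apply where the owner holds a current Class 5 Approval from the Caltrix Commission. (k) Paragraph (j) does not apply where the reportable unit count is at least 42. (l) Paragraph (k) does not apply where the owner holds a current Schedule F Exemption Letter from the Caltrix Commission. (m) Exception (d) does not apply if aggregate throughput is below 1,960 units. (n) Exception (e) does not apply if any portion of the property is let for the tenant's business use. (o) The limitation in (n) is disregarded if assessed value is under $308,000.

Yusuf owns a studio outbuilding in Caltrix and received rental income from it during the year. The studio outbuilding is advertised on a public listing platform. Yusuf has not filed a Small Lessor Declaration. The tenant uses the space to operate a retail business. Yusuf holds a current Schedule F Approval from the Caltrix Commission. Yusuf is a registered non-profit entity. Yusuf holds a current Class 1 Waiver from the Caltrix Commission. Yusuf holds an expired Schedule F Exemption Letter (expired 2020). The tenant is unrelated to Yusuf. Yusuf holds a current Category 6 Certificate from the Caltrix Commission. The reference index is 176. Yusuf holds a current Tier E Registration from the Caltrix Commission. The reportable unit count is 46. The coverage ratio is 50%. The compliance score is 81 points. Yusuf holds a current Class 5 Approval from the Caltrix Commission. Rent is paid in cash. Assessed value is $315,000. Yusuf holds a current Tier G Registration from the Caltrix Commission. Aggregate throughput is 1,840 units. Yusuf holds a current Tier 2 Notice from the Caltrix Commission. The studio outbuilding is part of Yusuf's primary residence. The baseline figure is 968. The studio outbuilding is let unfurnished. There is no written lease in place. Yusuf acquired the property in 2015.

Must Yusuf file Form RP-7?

Exception (a) fails — no Small Lessor Declaration is on file.
All of (b)'s requirements are met (the compliance score is 81 points, less than the 88 points limit; the baseline figure is 968, meeting the 887 threshold). As to paragraphs (f)–(l): (f) is triggered (a current Category 6 Certificate is held), but is overridden by (g): (g) is engaged — a current Tier G Registration is held. (h) operates (the property is publicly advertised), but is overridden by (i): (i) operates against (h): the coverage ratio is 50%, less than the 55% limit. (j) applies (a current Class 5 Approval is held), but is itself disapplied by (k): (k) is engaged — the reportable unit count is 46, meeting the 42 threshold. (l), which would lift (k), is inapplicable — the Schedule F Exemption Letter is not current. (b) remains available.
Exception (c) requires that the property is let furnished; but the property is let unfurnished, so (c) is unavailable.
Exception (d)'s conditions are all satisfied: a current Class 1 Waiver is held; a current Tier 2 Notice is held; a current Tier E Registration is held. But applying paragraph (m): (m) operates — aggregate throughput is 1,840 units, below the 1,960 units limit. (d) is therefore removed.
All of (e)'s requirements are met (the studio outbuilding is part of the primary residence; the reference index is 176, under the 236 limit; Yusuf is a registered non-profit). However, paragraphs (n)–(o) must be considered: (n) operates against (e): the space is let for business use. (o), which would lift (n), is inapplicable — assessed value is $315,000, not under $308,000. (e) is therefore removed.

No — exception (b) applies; Yusuf is not required to file Form RP-7.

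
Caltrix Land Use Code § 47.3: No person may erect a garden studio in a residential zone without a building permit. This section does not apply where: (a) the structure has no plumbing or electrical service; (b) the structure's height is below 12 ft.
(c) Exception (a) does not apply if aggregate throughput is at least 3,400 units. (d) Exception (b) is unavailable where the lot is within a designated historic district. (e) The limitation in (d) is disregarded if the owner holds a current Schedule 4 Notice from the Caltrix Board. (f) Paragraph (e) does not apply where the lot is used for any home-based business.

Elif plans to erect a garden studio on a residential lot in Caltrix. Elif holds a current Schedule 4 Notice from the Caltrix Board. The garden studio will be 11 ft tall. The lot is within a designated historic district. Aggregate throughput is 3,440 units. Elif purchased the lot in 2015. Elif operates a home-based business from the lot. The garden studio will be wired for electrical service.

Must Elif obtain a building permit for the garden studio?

Exception (a) requires that the structure has no plumbing or electrical service; but electrical service is planned, so (a) is unavailable.
All of (b)'s requirements are met (the structure's height is 11 ft, below the 12 ft limit). But applying paragraphs (d)–(f): (d) operates — the lot is in a historic district. (e) would limit (d) — a current Schedule 4 Notice is held — but (f) sets (e) aside: (f) applies — a home-based business operates on the lot. So (b) is unavailable.
None of the exceptions is available; § 47.3 applies in full.

Yes — Elif must obtain a building permit.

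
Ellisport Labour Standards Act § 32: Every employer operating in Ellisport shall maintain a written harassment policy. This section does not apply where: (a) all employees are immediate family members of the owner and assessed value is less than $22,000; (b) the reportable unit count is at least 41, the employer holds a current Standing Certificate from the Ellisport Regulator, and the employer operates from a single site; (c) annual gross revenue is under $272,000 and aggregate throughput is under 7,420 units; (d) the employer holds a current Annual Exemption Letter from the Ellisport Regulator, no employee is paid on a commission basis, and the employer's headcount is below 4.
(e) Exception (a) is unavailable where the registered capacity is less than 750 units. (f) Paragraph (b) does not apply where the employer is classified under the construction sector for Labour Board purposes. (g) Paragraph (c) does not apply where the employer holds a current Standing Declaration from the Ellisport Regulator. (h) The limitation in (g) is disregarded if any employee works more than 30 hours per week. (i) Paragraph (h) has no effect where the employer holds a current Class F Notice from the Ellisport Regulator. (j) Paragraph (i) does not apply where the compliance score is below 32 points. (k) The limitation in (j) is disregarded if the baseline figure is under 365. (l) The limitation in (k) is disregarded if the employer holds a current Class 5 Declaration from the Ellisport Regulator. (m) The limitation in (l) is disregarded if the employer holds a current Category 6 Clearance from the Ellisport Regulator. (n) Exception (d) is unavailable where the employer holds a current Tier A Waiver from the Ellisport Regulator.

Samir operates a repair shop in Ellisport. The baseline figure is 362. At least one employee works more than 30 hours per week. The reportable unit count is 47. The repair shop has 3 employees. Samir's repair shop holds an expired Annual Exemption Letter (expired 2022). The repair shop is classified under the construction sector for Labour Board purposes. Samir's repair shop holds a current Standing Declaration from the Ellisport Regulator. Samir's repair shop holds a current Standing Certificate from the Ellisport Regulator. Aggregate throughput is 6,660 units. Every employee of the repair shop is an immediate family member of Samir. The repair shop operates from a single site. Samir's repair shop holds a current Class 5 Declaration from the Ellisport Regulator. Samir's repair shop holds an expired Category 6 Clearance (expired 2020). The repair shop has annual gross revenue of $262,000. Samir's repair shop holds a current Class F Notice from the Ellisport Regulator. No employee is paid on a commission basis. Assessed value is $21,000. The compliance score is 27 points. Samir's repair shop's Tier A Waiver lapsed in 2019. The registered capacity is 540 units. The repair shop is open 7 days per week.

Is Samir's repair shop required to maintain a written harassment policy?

No — exception (c) applies; Samir's repair shop is not required to maintain a written harassment policy.

All of (a)'s requirements are met (every employee is an immediate family member; assessed value is $21,000, less than the $22,000 limit). But: (e) is triggered — the registered capacity is 540 units, less than the 750 units limit. Exception (a) does not apply.
Exception (b): the reportable unit count is 47, meeting the 41 threshold; a current Standing Certificate is held; the employer operates from a single site — every condition holds. But applying paragraph (f): (f) applies — the repair shop is classified under the construction sector. Exception (b) does not apply.
Exception (c) is satisfied on its face — annual gross revenue is $262,000, under the $272,000 limit; aggregate throughput is 6,660 units, under the 7,420 units limit. Applying paragraphs (g)–(m): (g) would limit (c) — a current Standing Declaration is held — but (h) sets (g) aside: (h) applies — at least one employee exceeds 30 hours/week. (i) is triggered (a current Class F Notice is held), but is overridden by (j): (j) operates against (i): the compliance score is 27 points, below the 32 points limit. (k) would limit (j) — the baseline figure is 362, under the 365 limit — but (l) sets (k) aside: (l) applies — a current Class 5 Declaration is held. (m) is not triggered (there is no Category 6 Clearance in force), so (l) stands. So (c) applies.
Exception (d) requires that the employer holds a current Annual Exemption Letter from the Ellisport Regulator; but no current Annual Exemption Letter is held, so (d) is unavailable.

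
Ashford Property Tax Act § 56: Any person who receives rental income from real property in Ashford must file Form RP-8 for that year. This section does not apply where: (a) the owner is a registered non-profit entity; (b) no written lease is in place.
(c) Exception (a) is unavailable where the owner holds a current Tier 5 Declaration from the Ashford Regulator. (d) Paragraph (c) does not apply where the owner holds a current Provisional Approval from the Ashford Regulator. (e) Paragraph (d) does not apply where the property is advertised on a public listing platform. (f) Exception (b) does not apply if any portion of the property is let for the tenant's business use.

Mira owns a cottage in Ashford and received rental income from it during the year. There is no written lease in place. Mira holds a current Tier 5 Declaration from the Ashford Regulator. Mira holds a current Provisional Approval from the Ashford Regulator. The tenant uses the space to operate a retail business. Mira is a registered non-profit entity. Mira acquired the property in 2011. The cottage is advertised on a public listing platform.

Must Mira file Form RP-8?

Yes — Mira must file Form RP-8.

All of (a)'s requirements are met (Mira is a registered non-profit). However, paragraphs (c)–(e) must be considered: (c) operates against (a): a current Tier 5 Declaration is held. (d) operates (a current Provisional Approval is held), but is set aside by (e): (e) operates against (d): the property is publicly advertised. (a) is therefore removed.
All of (b)'s requirements are met (there is no written lease). But: (f) operates against (b): the space is let for business use. (b) is therefore removed.
None of the exceptions is available; § 56 applies in full.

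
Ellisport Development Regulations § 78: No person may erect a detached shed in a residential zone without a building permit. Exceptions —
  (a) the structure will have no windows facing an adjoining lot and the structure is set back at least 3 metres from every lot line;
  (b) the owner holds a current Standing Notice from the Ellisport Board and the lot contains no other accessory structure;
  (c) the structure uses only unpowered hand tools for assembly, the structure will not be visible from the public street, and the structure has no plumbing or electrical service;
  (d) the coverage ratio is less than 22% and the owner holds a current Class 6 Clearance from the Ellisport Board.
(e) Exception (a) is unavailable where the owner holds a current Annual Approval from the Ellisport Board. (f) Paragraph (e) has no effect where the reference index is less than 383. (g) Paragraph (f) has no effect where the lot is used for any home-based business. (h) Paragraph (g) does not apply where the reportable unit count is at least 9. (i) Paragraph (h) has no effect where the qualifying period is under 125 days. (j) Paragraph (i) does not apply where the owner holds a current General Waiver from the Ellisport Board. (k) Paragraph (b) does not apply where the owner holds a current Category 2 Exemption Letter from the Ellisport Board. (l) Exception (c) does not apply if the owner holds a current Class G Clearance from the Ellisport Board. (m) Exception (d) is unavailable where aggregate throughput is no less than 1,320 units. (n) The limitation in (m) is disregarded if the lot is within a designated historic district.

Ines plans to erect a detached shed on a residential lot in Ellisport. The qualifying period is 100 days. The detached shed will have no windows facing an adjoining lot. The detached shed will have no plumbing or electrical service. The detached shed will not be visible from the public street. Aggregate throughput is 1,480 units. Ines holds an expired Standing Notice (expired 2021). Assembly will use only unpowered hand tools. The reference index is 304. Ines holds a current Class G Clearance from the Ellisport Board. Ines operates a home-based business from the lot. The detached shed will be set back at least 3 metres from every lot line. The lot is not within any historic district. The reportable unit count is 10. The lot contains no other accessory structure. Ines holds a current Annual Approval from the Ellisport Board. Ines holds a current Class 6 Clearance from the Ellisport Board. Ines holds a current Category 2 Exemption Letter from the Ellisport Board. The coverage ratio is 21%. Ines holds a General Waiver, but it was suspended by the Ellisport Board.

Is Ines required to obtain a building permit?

Yes — Ines must obtain a building permit.

Exception (a): no windows face an adjoining lot; the setback is at least 3 m on every side — every condition holds. But applying paragraphs (e)–(j): (e) operates against (a): a current Annual Approval is held. (f) would limit (e) — the reference index is 304, less than the 383 limit — but (g) sets (f) aside: (g) is engaged — a home-based business operates on the lot. (h) would limit (g) — the reportable unit count is 10, meeting the 9 threshold — but (i) sets (h) aside: (i) is engaged — the qualifying period is 100 days, under the 125 days limit. (j), which would lift (i), is inapplicable — the General Waiver is not current. Exception (a) does not apply.
Exception (b) requires that the owner holds a current Standing Notice from the Ellisport Board; but no current Standing Notice is held, so (b) is unavailable.
Exception (c)'s conditions are all satisfied: assembly uses only hand tools; the structure will not be visible from the street; there is no plumbing or electrical service. Turning to paragraph (l): (l) is triggered — a current Class G Clearance is held. (c) is therefore removed.
Exception (d): the coverage ratio is 21%, less than the 22% limit; a current Class 6 Clearance is held — every condition holds. Turning to paragraphs (m)–(n): (m) is engaged — aggregate throughput is 1,480 units, meeting the 1,320 units threshold. (n) does not operate here (the lot is not in a historic district), so (m) stands. Exception (d) does not apply.
No exception is made out. Ines falls within the general rule.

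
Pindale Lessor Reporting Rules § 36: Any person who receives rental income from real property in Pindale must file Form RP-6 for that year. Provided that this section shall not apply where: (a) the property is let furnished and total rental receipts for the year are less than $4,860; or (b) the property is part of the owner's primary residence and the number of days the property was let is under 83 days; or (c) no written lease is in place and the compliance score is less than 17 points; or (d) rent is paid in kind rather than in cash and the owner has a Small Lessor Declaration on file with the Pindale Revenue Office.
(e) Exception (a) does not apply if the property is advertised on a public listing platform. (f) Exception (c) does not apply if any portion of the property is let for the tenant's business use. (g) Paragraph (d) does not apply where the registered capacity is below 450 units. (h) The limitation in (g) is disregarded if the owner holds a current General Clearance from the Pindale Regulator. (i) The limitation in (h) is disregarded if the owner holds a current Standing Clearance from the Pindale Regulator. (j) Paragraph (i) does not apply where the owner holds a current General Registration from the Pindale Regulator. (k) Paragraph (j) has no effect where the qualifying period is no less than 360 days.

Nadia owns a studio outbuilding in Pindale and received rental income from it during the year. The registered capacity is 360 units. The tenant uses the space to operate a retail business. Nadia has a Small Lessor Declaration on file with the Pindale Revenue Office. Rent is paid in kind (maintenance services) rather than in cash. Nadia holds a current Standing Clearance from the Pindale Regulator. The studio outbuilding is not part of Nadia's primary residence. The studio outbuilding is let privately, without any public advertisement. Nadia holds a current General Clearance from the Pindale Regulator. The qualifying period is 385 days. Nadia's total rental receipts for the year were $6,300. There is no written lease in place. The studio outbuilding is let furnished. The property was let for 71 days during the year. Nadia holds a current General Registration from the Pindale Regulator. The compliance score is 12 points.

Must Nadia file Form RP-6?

Exception (a) does not apply: total rental receipts for the year are $6,300, not less than $4,860.
Exception (b) requires that the property is part of the owner's primary residence; but the studio outbuilding is not part of the primary residence, so (b) is unavailable.
Exception (c)'s conditions are all satisfied: there is no written lease; the compliance score is 12 points, less than the 17 points limit. However, paragraph (f) must be considered: (f) operates against (c): the space is let for business use. So (c) is unavailable.
Exception (d) is satisfied on its face — rent is paid in kind; a Small Lessor Declaration is on file. But applying paragraphs (g)–(k): (g) applies — the registered capacity is 360 units, below the 450 units limit. (h) would limit (g) — a current General Clearance is held — but (i) sets (h) aside: (i) operates against (h): a current Standing Clearance is held. (j) operates (a current General Registration is held), but yields to (k): (k) applies — the qualifying period is 385 days, meeting the 360 days threshold. (d) is therefore removed.
No exception applies. The general rule governs.

Yes — Nadia must file Form RP-6.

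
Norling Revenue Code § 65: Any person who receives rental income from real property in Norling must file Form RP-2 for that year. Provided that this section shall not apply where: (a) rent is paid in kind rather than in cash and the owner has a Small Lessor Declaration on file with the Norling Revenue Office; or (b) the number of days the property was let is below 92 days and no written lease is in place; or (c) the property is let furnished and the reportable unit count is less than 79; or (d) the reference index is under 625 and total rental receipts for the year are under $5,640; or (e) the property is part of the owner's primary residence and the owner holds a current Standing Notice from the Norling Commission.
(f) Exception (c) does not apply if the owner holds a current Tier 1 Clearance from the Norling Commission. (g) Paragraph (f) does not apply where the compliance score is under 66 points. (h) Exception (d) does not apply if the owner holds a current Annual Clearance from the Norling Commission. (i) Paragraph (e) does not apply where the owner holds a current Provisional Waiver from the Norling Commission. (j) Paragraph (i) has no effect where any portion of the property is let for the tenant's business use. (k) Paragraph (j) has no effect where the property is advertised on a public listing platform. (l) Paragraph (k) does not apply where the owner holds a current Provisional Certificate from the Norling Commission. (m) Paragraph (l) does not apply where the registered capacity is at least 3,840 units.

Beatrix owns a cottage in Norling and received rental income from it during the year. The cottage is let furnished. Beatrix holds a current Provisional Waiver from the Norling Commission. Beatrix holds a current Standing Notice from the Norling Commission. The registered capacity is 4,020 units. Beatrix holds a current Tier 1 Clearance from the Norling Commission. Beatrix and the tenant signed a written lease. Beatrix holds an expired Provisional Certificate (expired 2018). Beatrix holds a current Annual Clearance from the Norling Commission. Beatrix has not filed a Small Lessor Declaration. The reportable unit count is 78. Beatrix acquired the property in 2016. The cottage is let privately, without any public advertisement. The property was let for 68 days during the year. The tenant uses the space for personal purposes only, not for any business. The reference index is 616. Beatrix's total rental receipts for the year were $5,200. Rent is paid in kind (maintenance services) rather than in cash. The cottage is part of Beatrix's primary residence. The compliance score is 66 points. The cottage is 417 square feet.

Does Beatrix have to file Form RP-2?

Yes — Beatrix must file Form RP-2.

Exception (a) does not apply: no Small Lessor Declaration is on file.
Exception (b) fails — a written lease is in place.
Exception (c) is satisfied on its face — the property is let furnished; the reportable unit count is 78, less than the 79 limit. But applying paragraphs (f)–(g): (f) applies — a current Tier 1 Clearance is held. (g), which would lift (f), does not operate here — the compliance score is 66 points, not under 66 points. So (c) is unavailable.
All of (d)'s requirements are met (the reference index is 616, under the 625 limit; total rental receipts for the year are $5,200, under the $5,640 limit). However, paragraph (h) must be considered: (h) operates against (d): a current Annual Clearance is held. So (d) is unavailable.
Exception (e) is satisfied on its face — the cottage is part of the primary residence; a current Standing Notice is held. However, paragraphs (i)–(m) must be considered: (i) operates against (e): a current Provisional Waiver is held. (j) is inapplicable (the space is used for personal purposes only), so (i) stands. (e) is therefore removed.
No exception displaces § 65.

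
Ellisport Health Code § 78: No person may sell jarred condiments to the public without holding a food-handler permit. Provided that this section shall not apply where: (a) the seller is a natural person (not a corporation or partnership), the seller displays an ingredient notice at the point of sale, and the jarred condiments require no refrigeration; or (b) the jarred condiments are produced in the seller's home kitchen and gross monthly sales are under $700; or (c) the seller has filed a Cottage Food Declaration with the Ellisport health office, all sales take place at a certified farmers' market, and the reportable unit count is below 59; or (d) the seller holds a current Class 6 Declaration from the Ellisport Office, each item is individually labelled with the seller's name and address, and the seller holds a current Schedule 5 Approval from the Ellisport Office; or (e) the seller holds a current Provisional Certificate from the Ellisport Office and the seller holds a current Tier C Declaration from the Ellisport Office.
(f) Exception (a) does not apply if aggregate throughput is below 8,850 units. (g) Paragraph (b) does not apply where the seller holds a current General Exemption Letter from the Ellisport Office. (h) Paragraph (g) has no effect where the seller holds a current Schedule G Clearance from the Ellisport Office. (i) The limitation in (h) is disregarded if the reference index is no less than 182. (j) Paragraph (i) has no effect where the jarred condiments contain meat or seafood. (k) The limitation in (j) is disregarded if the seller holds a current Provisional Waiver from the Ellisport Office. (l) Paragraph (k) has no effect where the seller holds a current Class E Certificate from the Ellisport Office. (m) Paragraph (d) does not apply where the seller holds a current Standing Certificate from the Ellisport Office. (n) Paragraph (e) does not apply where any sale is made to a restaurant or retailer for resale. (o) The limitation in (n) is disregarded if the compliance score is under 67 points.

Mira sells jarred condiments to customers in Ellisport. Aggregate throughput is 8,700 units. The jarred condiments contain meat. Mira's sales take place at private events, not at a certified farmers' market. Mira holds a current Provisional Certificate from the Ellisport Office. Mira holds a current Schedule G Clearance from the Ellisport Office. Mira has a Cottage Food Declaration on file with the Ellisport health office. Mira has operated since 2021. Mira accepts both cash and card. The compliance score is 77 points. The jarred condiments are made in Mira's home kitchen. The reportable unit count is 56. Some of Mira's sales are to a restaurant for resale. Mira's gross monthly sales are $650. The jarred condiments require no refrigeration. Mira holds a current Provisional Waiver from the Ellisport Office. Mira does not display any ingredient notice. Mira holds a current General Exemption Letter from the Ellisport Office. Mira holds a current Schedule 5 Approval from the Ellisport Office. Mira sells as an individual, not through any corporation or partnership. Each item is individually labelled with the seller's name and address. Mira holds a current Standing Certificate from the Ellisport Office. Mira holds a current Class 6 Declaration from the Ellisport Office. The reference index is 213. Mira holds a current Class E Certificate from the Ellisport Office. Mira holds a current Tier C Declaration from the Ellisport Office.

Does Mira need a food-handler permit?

No — exception (b) applies; Mira is not required to hold a food-handler permit.

Exception (a) fails — no ingredient notice is displayed.
Exception (b): the jarred condiments are home-kitchen produced; gross monthly sales are $650, under the $700 limit — every condition holds. Under paragraphs (g)–(l): (g) would limit (b) — a current General Exemption Letter is held — but (h) sets (g) aside: (h) applies — a current Schedule G Clearance is held. (i) would limit (h) — the reference index is 213, meeting the 182 threshold — but (j) sets (i) aside: (j) applies — the jarred condiments contain meat. (k) applies (a current Provisional Waiver is held), but yields to (l): (l) operates — a current Class E Certificate is held. (b) remains available.
Exception (c) requires that all sales take place at a certified farmers' market; but sales are at private events, not a certified farmers' market, so (c) is unavailable.
All of (d)'s requirements are met (a current Class 6 Declaration is held; items are individually labelled; a current Schedule 5 Approval is held). But applying paragraph (m): (m) is engaged — a current Standing Certificate is held. So (d) is unavailable.
All of (e)'s requirements are met (a current Provisional Certificate is held; a current Tier C Declaration is held). But applying paragraphs (n)–(o): (n) operates against (e): some sales are to a restaurant for resale. (o) is not triggered (the compliance score is 77 points, not under 67 points), so (n) stands. (e) is therefore removed.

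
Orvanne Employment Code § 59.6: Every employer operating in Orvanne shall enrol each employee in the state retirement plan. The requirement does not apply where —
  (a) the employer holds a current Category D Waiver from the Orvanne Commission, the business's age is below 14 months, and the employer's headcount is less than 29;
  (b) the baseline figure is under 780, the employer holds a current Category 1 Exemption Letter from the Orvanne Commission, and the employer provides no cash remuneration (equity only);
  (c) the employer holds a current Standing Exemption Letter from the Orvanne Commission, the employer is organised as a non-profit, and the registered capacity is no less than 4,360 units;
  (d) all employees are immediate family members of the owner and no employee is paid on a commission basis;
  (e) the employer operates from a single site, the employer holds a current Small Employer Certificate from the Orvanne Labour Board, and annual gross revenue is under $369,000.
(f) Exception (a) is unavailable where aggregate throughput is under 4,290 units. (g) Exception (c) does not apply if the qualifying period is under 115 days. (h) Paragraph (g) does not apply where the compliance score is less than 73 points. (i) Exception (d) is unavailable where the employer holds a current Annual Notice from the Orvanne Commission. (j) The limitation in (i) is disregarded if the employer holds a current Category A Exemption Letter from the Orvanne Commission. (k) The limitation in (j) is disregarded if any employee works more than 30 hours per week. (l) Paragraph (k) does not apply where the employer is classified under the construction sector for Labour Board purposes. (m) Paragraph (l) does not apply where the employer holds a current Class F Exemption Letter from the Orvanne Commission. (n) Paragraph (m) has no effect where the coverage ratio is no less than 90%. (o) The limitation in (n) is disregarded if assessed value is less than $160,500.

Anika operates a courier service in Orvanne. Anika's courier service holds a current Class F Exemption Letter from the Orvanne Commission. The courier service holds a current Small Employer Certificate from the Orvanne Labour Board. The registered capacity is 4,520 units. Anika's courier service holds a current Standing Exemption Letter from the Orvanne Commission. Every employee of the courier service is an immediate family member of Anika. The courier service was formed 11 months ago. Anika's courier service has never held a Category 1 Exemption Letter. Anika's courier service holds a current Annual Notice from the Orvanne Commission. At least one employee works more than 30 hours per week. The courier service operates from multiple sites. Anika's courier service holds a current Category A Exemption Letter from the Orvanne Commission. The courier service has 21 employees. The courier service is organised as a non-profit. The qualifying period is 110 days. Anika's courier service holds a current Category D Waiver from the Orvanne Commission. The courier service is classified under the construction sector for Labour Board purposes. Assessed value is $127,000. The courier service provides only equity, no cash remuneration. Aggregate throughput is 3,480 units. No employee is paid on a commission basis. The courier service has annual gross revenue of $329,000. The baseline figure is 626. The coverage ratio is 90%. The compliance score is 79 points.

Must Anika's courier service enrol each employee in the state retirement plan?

Yes — Anika's courier service must enrol each employee in the state retirement plan.

All of (a)'s requirements are met (a current Category D Waiver is held; the business's age is 11 months, below the 14 months limit; the employer's headcount is 21, less than the 29 limit). However, paragraph (f) must be considered: (f) operates — aggregate throughput is 3,480 units, under the 4,290 units limit. (a) is therefore removed.
Exception (b) fails — no current Category 1 Exemption Letter is held.
Exception (c) is satisfied on its face — a current Standing Exemption Letter is held; the employer is a non-profit; the registered capacity is 4,520 units, meeting the 4,360 units threshold. But applying paragraphs (g)–(h): (g) applies — the qualifying period is 110 days, under the 115 days limit. (h) is not engaged (the compliance score is 79 points, not less than 73 points), so (g) stands. So (c) is unavailable.
Exception (d) is satisfied on its face — every employee is an immediate family member; no employee is paid on commission. However, paragraphs (i)–(o) must be considered: (i) applies — a current Annual Notice is held. (j) is engaged (a current Category A Exemption Letter is held), but is set aside by (k): (k) applies — at least one employee exceeds 30 hours/week. (l) is engaged (the courier service is classified under the construction sector), but yields to (m): (m) operates against (l): a current Class F Exemption Letter is held. (n) operates (the coverage ratio is 90%, meeting the 90% threshold), but is itself disapplied by (o): (o) operates against (n): assessed value is $127,000, less than the $160,500 limit. So (d) is unavailable.
Exception (e) fails — the employer operates from multiple sites.
Every exception is unavailable, so the rule governs.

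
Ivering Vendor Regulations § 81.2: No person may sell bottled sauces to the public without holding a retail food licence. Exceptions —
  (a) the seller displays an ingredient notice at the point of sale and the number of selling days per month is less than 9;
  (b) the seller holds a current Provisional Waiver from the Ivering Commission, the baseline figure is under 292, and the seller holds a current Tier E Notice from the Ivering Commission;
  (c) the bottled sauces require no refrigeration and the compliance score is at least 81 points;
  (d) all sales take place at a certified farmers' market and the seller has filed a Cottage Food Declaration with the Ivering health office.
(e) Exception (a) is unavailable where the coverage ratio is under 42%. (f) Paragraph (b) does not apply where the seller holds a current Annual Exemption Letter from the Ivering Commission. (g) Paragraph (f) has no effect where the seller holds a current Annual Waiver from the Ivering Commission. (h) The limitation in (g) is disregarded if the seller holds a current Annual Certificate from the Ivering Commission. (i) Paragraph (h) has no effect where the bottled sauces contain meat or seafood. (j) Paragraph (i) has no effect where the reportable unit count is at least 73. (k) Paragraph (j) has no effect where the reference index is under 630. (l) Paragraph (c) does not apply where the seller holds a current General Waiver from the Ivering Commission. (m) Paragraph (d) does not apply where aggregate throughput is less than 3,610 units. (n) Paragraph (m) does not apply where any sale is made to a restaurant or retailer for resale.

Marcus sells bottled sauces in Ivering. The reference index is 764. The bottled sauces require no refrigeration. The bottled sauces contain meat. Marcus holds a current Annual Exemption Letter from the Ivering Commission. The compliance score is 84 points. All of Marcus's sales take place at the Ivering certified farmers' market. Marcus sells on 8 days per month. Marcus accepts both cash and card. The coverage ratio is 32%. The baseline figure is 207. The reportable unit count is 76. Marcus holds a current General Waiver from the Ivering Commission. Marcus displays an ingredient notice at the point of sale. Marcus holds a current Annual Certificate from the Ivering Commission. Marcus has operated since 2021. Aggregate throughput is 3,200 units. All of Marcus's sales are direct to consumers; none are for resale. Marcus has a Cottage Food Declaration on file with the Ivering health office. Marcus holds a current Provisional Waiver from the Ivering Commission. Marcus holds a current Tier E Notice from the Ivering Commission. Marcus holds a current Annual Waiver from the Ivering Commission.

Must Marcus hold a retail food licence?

Yes — Marcus must hold a retail food licence.

Exception (a) is satisfied on its face — an ingredient notice is displayed; the number of selling days per month is 8, less than the 9 limit. But: (e) operates against (a): the coverage ratio is 32%, under the 42% limit. Exception (a) does not apply.
Exception (b)'s conditions are all satisfied: a current Provisional Waiver is held; the baseline figure is 207, under the 292 limit; a current Tier E Notice is held. But applying paragraphs (f)–(k): (f) operates against (b): a current Annual Exemption Letter is held. (g) would limit (f) — a current Annual Waiver is held — but (h) sets (g) aside: (h) operates against (g): a current Annual Certificate is held. (i) would limit (h) — the bottled sauces contain meat — but (j) sets (i) aside: (j) applies — the reportable unit count is 76, meeting the 73 threshold. (k), which would lift (j), does not operate here — the reference index is 764, not under 630. So (b) is unavailable.
Exception (c): the bottled sauces are shelf-stable; the compliance score is 84 points, meeting the 81 points threshold — every condition holds. Turning to paragraph (l): (l) operates against (c): a current General Waiver is held. Exception (c) does not apply.
All of (d)'s requirements are met (all sales are at a certified farmers' market; a Cottage Food Declaration is on file). But: (m) operates against (d): aggregate throughput is 3,200 units, less than the 3,610 units limit. (n), which would lift (m), is not triggered — no sales are for resale. (d) is therefore removed.
No exception applies. The general rule governs.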